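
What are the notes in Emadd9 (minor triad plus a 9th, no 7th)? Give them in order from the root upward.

Emadd9 is a minor added-ninth built on E.
Root: E
Minor 3rd (3rd): G
Perfect 5th (5th): B
Major 9th (9th): F#

E, G, B, F#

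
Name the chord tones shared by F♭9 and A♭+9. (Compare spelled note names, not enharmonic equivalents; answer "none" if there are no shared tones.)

Ab Gb

F♭9: Fb Ab Cb Ebb Gb
A♭+9: Ab C E Gb Bb
Common to both → Ab, Gb.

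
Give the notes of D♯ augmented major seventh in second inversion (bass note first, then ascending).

In root position, D♯ augmented major seventh is D#–F##–A##–C##.
Second inversion puts the fifth (A##) in the bass.

A##  C##  D#  F##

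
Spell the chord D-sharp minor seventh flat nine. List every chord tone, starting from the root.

D-sharp minor seventh flat nine is a minor seventh flat nine built on D#.
D# — root
F# — minor 3rd
A# — perfect 5th
C# — minor 7th
E — minor 9th

D# F# A# C# E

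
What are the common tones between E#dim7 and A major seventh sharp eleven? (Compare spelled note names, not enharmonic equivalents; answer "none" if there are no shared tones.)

G#

E#dim7: E# G# B D
A major seventh sharp eleven: A C# E G# D#
Common to both → G#.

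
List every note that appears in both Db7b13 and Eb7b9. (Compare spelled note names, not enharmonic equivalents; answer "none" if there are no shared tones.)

Db

Db7b13: Db F Ab Cb Bbb
Eb7b9: Eb G Bb Db Fb
Common to both → Db.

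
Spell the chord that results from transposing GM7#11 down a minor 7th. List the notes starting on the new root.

G down a minor 7th → A. New chord: A major seventh sharp eleven.
root → A
3rd (major 3rd) → C#
5th (perfect 5th) → E
7th (major 7th) → G#
11th (augmented 11th) → D#

A, C#, E, G#, D#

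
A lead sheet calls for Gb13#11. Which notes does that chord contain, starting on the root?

Gb13#11 is a dominant thirteenth sharp eleven built on G♭.
G♭ — root
B♭ — major 3rd
D♭ — perfect 5th
F♭ — minor 7th
A♭ — major 9th
C — augmented 11th
E♭ — major 13th

G♭, B♭, D♭, F♭, A♭, C, E♭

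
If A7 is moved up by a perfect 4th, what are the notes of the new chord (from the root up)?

D, F#, A, C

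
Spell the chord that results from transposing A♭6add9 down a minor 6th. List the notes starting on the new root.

A minor 6th down from Ab is C, so the new chord is C six-nine.
Root: C
Major 3rd (3rd): E
Perfect 5th (5th): G
Major 6th (6th): A
Major 9th (9th): D

C E G A D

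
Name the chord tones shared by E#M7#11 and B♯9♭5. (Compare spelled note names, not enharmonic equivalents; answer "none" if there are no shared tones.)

B# – D##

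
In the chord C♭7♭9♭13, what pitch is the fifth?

Root of C♭7♭9♭13 = Cb. The 5th is a perfect 5th: Cb up a perfect 5th → Gb.

Gb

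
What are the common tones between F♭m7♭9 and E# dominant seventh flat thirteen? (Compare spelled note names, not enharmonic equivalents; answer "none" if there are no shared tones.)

none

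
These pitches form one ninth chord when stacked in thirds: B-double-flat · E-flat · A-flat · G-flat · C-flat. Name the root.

Stacking in thirds gives A-flat – C-flat – E-flat – G-flat – B-double-flat, so A-flat is the root — A-flat minor seventh flat nine.

A-flat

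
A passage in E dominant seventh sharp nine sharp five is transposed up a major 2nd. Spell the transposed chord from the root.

F♯ A♯ C𝄪 E G𝄪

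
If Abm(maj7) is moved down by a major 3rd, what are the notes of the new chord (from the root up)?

F♭  A𝄫  C♭  E♭

A♭ down a major 3rd → F♭. New chord: F♭ minor-major seventh.
- root: F♭
- minor 3rd: A𝄫
- perfect 5th: C♭
- major 7th: E♭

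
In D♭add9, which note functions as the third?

D♭add9 is built on D♭; its 3rd is a major 3rd above the root.
A third above D uses the letter F, and the major 3rd above D♭ is F.

F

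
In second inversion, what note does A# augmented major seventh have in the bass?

A# augmented major seventh = A#–C##–E##–G##. Second inversion → fifth in the bass = E##.

E##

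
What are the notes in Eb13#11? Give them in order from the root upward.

Eb, G, Bb, Db, F, A, C

Eb13#11 is a dominant thirteenth sharp eleven built on Eb.
- root: Eb
- major 3rd: G
- perfect 5th: Bb
- minor 7th: Db
- major 9th: F
- augmented 11th: A
- major 13th: C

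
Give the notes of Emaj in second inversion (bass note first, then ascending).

B – E – G#

In root position, Emaj is E–G#–B.
Second inversion puts the fifth (B) in the bass.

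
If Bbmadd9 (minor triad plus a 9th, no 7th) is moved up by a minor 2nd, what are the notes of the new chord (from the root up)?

Cb, Ebb, Gb, Db

Transposed root: Bb → Cb (minor 2nd up). So we spell Cb minor added-ninth:
Cb — root
Ebb — minor 3rd
Gb — perfect 5th
Db — major 9th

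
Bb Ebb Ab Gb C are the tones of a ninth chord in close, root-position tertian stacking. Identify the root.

Ab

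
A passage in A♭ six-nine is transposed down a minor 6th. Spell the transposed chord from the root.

Ab down a minor 6th → C. New chord: C six-nine.
C — root
E — major 3rd
G — perfect 5th
A — major 6th
D — major 9th

C – E – G – A – D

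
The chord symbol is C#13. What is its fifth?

G♯

Root of C#13 = C♯. The 5th is a perfect 5th: C♯ up a perfect 5th → G♯.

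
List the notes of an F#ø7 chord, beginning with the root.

F# A C E

Root F#, quality half-diminished seventh:
F# — root
A — minor 3rd
C — diminished 5th
E — minor 7th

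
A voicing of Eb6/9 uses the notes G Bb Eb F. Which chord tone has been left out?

C

The full Eb6/9 chord is Eb, G, Bb, C, F.
Comparing with the voicing, the major 6th (6th) — C — is absent.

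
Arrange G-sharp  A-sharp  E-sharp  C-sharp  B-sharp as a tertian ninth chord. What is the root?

A-sharp

Arranged so that each adjacent pair is a third by letter name: A-sharp – C-sharp – E-sharp – G-sharp – B-sharp.
The bottom of that stack, A-sharp, is the root (this is A-sharp minor ninth).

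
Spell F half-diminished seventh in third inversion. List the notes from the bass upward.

Eb, F, Ab, Cb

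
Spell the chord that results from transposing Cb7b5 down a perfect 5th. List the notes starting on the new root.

F♭  A♭  C𝄫  E𝄫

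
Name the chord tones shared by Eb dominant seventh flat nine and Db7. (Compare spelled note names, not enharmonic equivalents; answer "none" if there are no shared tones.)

Db

Eb dominant seventh flat nine = Eb, G, Bb, Db, Fb.
Db7 = Db, F, Ab, Cb.
Shared: Db.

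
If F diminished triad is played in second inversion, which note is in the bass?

C-flat

F diminished triad = F–A-flat–C-flat. Second inversion → fifth in the bass = C-flat.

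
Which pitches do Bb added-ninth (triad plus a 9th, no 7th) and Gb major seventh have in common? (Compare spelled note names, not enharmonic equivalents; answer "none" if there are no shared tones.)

Bb added-ninth = B♭, D, F, C.
Gb major seventh = G♭, B♭, D♭, F.
Shared: B♭, F.

B♭, F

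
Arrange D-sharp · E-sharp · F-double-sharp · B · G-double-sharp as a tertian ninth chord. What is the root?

Stacking in thirds gives E-sharp – G-double-sharp – B – D-sharp – F-double-sharp, so E-sharp is the root — E-sharp dominant ninth flat five.

E-sharp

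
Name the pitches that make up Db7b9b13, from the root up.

Db  F  Ab  Cb  Ebb  Bbb

Root Db, quality dominant seventh flat nine flat thirteen:
Root: Db
Major 3rd (3rd): F
Perfect 5th (5th): Ab
Minor 7th (7th): Cb
Minor 9th (9th): Ebb
Minor 13th (13th): Bbb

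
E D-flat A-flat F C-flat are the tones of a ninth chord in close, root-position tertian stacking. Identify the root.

D-flat

Stacking in thirds gives D-flat – F – A-flat – C-flat – E, so D-flat is the root — D-flat dominant seventh sharp nine.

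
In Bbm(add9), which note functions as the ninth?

C

Root of Bbm(add9) = Bb. The 9th is a major 9th: Bb up a major 9th → C.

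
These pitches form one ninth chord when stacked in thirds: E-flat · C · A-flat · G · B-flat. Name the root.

Arranged so that each adjacent pair is a third by letter name: A-flat – C – E-flat – G – B-flat.
The bottom of that stack, A-flat, is the root (this is A-flat major ninth).

A-flat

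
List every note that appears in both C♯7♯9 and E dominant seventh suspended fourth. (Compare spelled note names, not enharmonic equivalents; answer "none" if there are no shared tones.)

C♯7♯9 = C#, E#, G#, B, D##.
E dominant seventh suspended fourth = E, A, B, D.
Shared: B.

B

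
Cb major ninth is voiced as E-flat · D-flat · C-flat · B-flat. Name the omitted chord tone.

G-flat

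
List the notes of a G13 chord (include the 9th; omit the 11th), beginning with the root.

G, B, D, F, A, E

G13: dominant thirteenth on G.
Root: G
Major 3rd (3rd): B
Perfect 5th (5th): D
Minor 7th (7th): F
Major 9th (9th): A
Major 13th (13th): E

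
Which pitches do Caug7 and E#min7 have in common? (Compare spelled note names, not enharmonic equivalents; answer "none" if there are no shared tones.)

G♯

Caug7 = C, E, G♯, B♭.
E#min7 = E♯, G♯, B♯, D♯.
Shared: G♯.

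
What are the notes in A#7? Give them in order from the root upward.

A♯ C𝄪 E♯ G♯

Root A♯, quality dominant seventh:
- root: A♯
- major 3rd: C𝄪
- perfect 5th: E♯
- minor 7th: G♯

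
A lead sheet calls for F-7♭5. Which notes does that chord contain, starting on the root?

Root F, quality half-diminished seventh:
F — root
Ab — minor 3rd
Cb — diminished 5th
Eb — minor 7th

F, Ab, Cb, Eb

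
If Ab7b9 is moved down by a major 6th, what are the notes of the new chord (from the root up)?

C♭, E♭, G♭, B𝄫, D𝄫

A major 6th down from A♭ is C♭, so the new chord is C♭ dominant seventh flat nine.
C♭ — root
E♭ — major 3rd
G♭ — perfect 5th
B𝄫 — minor 7th
D𝄫 — minor 9th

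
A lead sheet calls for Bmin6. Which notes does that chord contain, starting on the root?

B, D, F#, G#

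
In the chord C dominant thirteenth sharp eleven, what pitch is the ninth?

D

Root of C dominant thirteenth sharp eleven = C. The 9th is a major 9th: C up a major 9th → D.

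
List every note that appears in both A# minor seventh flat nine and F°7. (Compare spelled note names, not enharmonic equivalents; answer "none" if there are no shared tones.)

none

A# minor seventh flat nine: A# C# E# G# B
F°7: F Ab Cb Ebb
Common to both → none.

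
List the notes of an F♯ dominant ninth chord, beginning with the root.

F# – A# – C# – E – G#

F♯ dominant ninth is a dominant ninth built on F#.
root → F#
3rd (major 3rd) → A#
5th (perfect 5th) → C#
7th (minor 7th) → E
9th (major 9th) → G#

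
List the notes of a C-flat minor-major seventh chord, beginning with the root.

C-flat minor-major seventh is a minor-major seventh built on C-flat.
C-flat — root
E-double-flat — minor 3rd
G-flat — perfect 5th
B-flat — major 7th

C-flat  E-double-flat  G-flat  B-flat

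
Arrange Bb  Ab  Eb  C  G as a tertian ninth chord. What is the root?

Ab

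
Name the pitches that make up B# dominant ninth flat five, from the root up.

B# – D## – F# – A# – C##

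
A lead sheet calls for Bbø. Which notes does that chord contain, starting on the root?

Root Bb, quality half-diminished seventh:
- root: Bb
- minor 3rd: Db
- diminished 5th: Fb
- minor 7th: Ab

Bb, Db, Fb, Ab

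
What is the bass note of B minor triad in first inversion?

B minor triad in root position is B–D–F♯.
First inversion places the third in the bass, which is D.

D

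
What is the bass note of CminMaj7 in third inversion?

B

CminMaj7 = C–Eb–G–B. Third inversion → seventh in the bass = B.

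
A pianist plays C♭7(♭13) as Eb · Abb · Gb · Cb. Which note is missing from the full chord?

Bbb

C♭7(♭13) = Cb, Eb, Gb, Bbb, Abb. The voicing lacks the 7th (minor 7th), Bbb.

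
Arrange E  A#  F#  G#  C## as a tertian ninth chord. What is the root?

F#

Arranged so that each adjacent pair is a third by letter name: F# – A# – C## – E – G#.
The bottom of that stack, F#, is the root (this is F# dominant ninth sharp five).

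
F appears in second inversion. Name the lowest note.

C

F in root position is F–A–C.
Second inversion places the fifth in the bass, which is C.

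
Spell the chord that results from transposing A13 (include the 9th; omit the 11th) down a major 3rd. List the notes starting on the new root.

A major 3rd down from A is F, so the new chord is F dominant thirteenth.
- root: F
- major 3rd: A
- perfect 5th: C
- minor 7th: E♭
- major 9th: G
- major 13th: D

F, A, C, E♭, G, D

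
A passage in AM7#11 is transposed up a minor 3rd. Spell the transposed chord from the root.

C – E – G – B – F#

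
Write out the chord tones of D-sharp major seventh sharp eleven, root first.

Root D♯, quality major seventh sharp eleven:
root → D♯
3rd (major 3rd) → F𝄪
5th (perfect 5th) → A♯
7th (major 7th) → C𝄪
11th (augmented 11th) → G𝄪

D♯ – F𝄪 – A♯ – C𝄪 – G𝄪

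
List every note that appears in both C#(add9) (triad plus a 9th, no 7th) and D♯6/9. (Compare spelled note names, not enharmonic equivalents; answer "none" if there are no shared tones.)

C#(add9) = C♯, E♯, G♯, D♯.
D♯6/9 = D♯, F𝄪, A♯, B♯, E♯.
Shared: E♯, D♯.

E♯ – D♯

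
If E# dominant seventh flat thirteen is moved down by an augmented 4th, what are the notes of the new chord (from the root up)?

Transposed root: E♯ → B (augmented 4th down). So we spell B dominant seventh flat thirteen:
Root: B
Major 3rd (3rd): D♯
Perfect 5th (5th): F♯
Minor 7th (7th): A
Minor 13th (13th): G

B D♯ F♯ A G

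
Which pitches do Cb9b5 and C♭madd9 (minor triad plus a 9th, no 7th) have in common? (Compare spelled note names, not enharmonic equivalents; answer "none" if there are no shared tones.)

Cb9b5 = Cb, Eb, Gbb, Bbb, Db.
C♭madd9 = Cb, Ebb, Gb, Db.
Shared: Cb, Db.

Cb, Db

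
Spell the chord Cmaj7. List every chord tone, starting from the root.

C E G B

Cmaj7 is a major seventh built on C.
Root: C
Major 3rd (3rd): E
Perfect 5th (5th): G
Major 7th (7th): B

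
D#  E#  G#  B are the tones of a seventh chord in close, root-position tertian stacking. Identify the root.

Arranged so that each adjacent pair is a third by letter name: E# – G# – B – D#.
The bottom of that stack, E#, is the root (this is E# half-diminished seventh).

E#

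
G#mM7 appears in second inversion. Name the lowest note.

D#

G#mM7 in root position is G#–B–D#–F##.
Second inversion places the fifth in the bass, which is D#.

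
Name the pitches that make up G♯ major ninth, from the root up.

G♯ major ninth: major ninth on G-sharp.
G-sharp — root
B-sharp — major 3rd
D-sharp — perfect 5th
F-double-sharp — major 7th
A-sharp — major 9th

G-sharp B-sharp D-sharp F-double-sharp A-sharp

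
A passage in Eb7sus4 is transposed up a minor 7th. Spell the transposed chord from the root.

Db Gb Ab Cb

Eb up a minor 7th → Db. New chord: Db dominant seventh suspended fourth.
Db — root
Gb — perfect 4th
Ab — perfect 5th
Cb — minor 7th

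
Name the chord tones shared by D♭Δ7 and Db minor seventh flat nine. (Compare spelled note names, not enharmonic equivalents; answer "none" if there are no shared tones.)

Db Ab

D♭Δ7: Db F Ab C
Db minor seventh flat nine: Db Fb Ab Cb Ebb
Common to both → Db, Ab.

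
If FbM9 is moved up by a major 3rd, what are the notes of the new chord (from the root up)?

Transposed root: F♭ → A♭ (major 3rd up). So we spell A♭ major ninth:
root → A♭
3rd (major 3rd) → C
5th (perfect 5th) → E♭
7th (major 7th) → G
9th (major 9th) → B♭

A♭ – C – E♭ – G – B♭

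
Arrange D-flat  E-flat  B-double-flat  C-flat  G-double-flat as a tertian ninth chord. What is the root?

Stacking in thirds gives C-flat – E-flat – G-double-flat – B-double-flat – D-flat, so C-flat is the root — C-flat dominant ninth flat five.

C-flat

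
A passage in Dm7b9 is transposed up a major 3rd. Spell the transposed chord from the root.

A major 3rd up from D is F#, so the new chord is F# minor seventh flat nine.
F# — root
A — minor 3rd
C# — perfect 5th
E — minor 7th
G — minor 9th

F#, A, C#, E, G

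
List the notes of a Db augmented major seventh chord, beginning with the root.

Db, F, A, C

Root Db, quality augmented major seventh:
Db — root
F — major 3rd
A — augmented 5th
C — major 7th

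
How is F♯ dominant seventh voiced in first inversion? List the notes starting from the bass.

A♯, C♯, E, F♯

F♯ dominant seventh = F♯–A♯–C♯–E; first inversion → third (A♯) lowest.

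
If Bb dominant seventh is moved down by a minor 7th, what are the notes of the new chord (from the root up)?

C E G Bb

Bb down a minor 7th → C. New chord: C dominant seventh.
- root: C
- major 3rd: E
- perfect 5th: G
- minor 7th: Bb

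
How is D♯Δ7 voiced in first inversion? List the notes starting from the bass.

In root position, D♯Δ7 is D♯–F𝄪–A♯–C𝄪.
First inversion puts the third (F𝄪) in the bass.

F𝄪 A♯ C𝄪 D♯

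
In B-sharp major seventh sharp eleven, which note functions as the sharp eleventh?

Root of B-sharp major seventh sharp eleven = B-sharp. The 11th is an augmented 11th: B-sharp up an augmented 11th → E-double-sharp.

E-double-sharp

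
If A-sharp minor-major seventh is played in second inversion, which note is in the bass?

A-sharp minor-major seventh in root position is A-sharp–C-sharp–E-sharp–G-double-sharp.
Second inversion places the fifth in the bass, which is E-sharp.

E-sharp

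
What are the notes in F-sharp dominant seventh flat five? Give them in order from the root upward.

F-sharp dominant seventh flat five is a dominant seventh flat five built on F-sharp.
Root: F-sharp
Major 3rd (3rd): A-sharp
Diminished 5th (5th): C
Minor 7th (7th): E

F-sharp  A-sharp  C  E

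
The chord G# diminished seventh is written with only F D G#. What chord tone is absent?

G# diminished seventh = G#, B, D, F. The voicing lacks the 3rd (minor 3rd), B.

B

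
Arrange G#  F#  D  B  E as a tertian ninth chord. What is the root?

E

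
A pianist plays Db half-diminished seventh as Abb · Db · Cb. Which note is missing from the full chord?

Fb

The full Db half-diminished seventh chord is Db, Fb, Abb, Cb.
Comparing with the voicing, the minor 3rd (3rd) — Fb — is absent.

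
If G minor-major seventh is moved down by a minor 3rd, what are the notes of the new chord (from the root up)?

G down a minor 3rd → E. New chord: E minor-major seventh.
Root: E
Minor 3rd (3rd): G
Perfect 5th (5th): B
Major 7th (7th): D#

E  G  B  D#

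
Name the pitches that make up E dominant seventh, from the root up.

E dominant seventh: dominant seventh on E.
root → E
3rd (major 3rd) → G-sharp
5th (perfect 5th) → B
7th (minor 7th) → D

E G-sharp B D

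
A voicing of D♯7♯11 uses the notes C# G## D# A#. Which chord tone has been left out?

F##

The full D♯7♯11 chord is D#, F##, A#, C#, G##.
Comparing with the voicing, the major 3rd (3rd) — F## — is absent.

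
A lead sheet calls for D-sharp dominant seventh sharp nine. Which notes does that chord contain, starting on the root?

D♯ – F𝄪 – A♯ – C♯ – E𝄪

D-sharp dominant seventh sharp nine is a dominant seventh sharp nine built on D♯.
- root: D♯
- major 3rd: F𝄪
- perfect 5th: A♯
- minor 7th: C♯
- augmented 9th: E𝄪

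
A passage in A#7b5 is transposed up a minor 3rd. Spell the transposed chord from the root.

C#, E#, G, B

A minor 3rd up from A# is C#, so the new chord is C# dominant seventh flat five.
- root: C#
- major 3rd: E#
- diminished 5th: G
- minor 7th: B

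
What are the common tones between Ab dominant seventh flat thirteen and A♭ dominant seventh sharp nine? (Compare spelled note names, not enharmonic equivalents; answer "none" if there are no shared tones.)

Ab dominant seventh flat thirteen: A♭ C E♭ G♭ F♭
A♭ dominant seventh sharp nine: A♭ C E♭ G♭ B
Common to both → A♭, C, E♭, G♭.

A♭ C E♭ G♭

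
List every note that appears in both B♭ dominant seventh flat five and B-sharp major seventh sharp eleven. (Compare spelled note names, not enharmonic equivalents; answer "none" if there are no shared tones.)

B♭ dominant seventh flat five = B-flat, D, F-flat, A-flat.
B-sharp major seventh sharp eleven = B-sharp, D-double-sharp, F-double-sharp, A-double-sharp, E-double-sharp.
Shared: none.

none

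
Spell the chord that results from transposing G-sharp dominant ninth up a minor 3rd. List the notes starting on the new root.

A minor 3rd up from G# is B, so the new chord is B dominant ninth.
- root: B
- major 3rd: D#
- perfect 5th: F#
- minor 7th: A
- major 9th: C#

B – D# – F# – A – C#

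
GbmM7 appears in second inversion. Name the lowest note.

GbmM7 in root position is Gb–Bbb–Db–F.
Second inversion places the fifth in the bass, which is Db.

Db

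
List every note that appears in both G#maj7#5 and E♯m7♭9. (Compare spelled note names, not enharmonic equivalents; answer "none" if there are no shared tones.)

G#  B#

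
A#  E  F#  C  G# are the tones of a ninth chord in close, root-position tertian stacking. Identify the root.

Stacking in thirds gives F# – A# – C – E – G#, so F# is the root — F# dominant ninth flat five.

F#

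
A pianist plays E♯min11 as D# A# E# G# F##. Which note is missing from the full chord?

B#

E♯min11 = E#, G#, B#, D#, F##, A#. The voicing lacks the 5th (perfect 5th), B#.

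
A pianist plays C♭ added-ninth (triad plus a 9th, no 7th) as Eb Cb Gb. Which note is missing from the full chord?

Db

The full C♭ added-ninth chord is Cb, Eb, Gb, Db.
Comparing with the voicing, the major 9th (9th) — Db — is absent.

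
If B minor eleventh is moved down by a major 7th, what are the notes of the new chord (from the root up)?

B down a major 7th → C. New chord: C minor eleventh.
root → C
3rd (minor 3rd) → E-flat
5th (perfect 5th) → G
7th (minor 7th) → B-flat
9th (major 9th) → D
11th (perfect 11th) → F

C  E-flat  G  B-flat  D  F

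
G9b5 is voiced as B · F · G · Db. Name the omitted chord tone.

A

G9b5 = G, B, Db, F, A. The voicing lacks the 9th (major 9th), A.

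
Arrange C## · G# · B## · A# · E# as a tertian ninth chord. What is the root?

A#

Stacking in thirds gives A# – C## – E# – G# – B##, so A# is the root — A# dominant seventh sharp nine.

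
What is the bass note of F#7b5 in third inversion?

E

F#7b5 = F#–A#–C–E. Third inversion → seventh in the bass = E.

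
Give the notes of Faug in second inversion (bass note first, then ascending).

C#, F, A

Faug = F–A–C#; second inversion → fifth (C#) lowest.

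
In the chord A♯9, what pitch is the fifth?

E#

Root of A♯9 = A#. The 5th is a perfect 5th: A# up a perfect 5th → E#.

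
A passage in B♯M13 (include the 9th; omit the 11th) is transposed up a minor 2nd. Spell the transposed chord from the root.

B# up a minor 2nd → C#. New chord: C# major thirteenth.
root → C#
3rd (major 3rd) → E#
5th (perfect 5th) → G#
7th (major 7th) → B#
9th (major 9th) → D#
13th (major 13th) → A#

C#, E#, G#, B#, D#, A#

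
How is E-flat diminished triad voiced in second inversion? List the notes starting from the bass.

B-double-flat E-flat G-flat

In root position, E-flat diminished triad is E-flat–G-flat–B-double-flat.
Second inversion puts the fifth (B-double-flat) in the bass.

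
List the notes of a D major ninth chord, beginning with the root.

D – F-sharp – A – C-sharp – E

D major ninth is a major ninth built on D.
Root: D
Major 3rd (3rd): F-sharp
Perfect 5th (5th): A
Major 7th (7th): C-sharp
Major 9th (9th): E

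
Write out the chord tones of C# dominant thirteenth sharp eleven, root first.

Root C-sharp, quality dominant thirteenth sharp eleven:
- root: C-sharp
- major 3rd: E-sharp
- perfect 5th: G-sharp
- minor 7th: B
- major 9th: D-sharp
- augmented 11th: F-double-sharp
- major 13th: A-sharp

C-sharp, E-sharp, G-sharp, B, D-sharp, F-double-sharp, A-sharp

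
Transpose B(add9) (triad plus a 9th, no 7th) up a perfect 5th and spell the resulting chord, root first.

B up a perfect 5th → F♯. New chord: F♯ added-ninth.
Root: F♯
Major 3rd (3rd): A♯
Perfect 5th (5th): C♯
Major 9th (9th): G♯

F♯ – A♯ – C♯ – G♯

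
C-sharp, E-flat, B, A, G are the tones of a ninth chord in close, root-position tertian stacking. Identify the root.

Stacking in thirds gives A – C-sharp – E-flat – G – B, so A is the root — A dominant ninth flat five.

A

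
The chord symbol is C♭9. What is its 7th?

B𝄫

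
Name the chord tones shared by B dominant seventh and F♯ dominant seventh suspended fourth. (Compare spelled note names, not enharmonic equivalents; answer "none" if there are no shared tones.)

B dominant seventh: B D-sharp F-sharp A
F♯ dominant seventh suspended fourth: F-sharp B C-sharp E
Common to both → B, F-sharp.

B, F-sharp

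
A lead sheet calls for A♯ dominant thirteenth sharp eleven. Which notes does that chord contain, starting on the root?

A#, C##, E#, G#, B#, D##, F##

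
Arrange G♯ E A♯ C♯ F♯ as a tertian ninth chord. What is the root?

F♯

Arranged so that each adjacent pair is a third by letter name: F♯ – A♯ – C♯ – E – G♯.
The bottom of that stack, F♯, is the root (this is F♯ dominant ninth).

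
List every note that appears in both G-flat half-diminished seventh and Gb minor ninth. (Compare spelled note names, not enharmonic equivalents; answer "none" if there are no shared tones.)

G-flat, B-double-flat, F-flat

G-flat half-diminished seventh: G-flat B-double-flat D-double-flat F-flat
Gb minor ninth: G-flat B-double-flat D-flat F-flat A-flat
Common to both → G-flat, B-double-flat, F-flat.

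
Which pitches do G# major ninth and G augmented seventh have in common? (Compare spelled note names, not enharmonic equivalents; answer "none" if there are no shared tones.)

G# major ninth = G#, B#, D#, F##, A#.
G augmented seventh = G, B, D#, F.
Shared: D#.

D#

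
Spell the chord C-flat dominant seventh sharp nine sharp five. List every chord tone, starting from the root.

C-flat – E-flat – G – B-double-flat – D

Root C-flat, quality dominant seventh sharp nine sharp five:
C-flat — root
E-flat — major 3rd
G — augmented 5th
B-double-flat — minor 7th
D — augmented 9th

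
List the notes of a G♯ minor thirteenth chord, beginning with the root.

G-sharp B D-sharp F-sharp A-sharp C-sharp E-sharp

Root G-sharp, quality minor thirteenth:
G-sharp — root
B — minor 3rd
D-sharp — perfect 5th
F-sharp — minor 7th
A-sharp — major 9th
C-sharp — perfect 11th
E-sharp — major 13th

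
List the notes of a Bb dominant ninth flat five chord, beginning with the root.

B♭ D F♭ A♭ C

Bb dominant ninth flat five: dominant ninth flat five on B♭.
- root: B♭
- major 3rd: D
- diminished 5th: F♭
- minor 7th: A♭
- major 9th: C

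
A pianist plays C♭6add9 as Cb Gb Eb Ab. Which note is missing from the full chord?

Db

C♭6add9 = Cb, Eb, Gb, Ab, Db. The voicing lacks the 9th (major 9th), Db.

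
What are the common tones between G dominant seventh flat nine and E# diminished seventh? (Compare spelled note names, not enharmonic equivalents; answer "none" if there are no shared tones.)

B, D

G dominant seventh flat nine: G B D F A-flat
E# diminished seventh: E-sharp G-sharp B D
Common to both → B, D.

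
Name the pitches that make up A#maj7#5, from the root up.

A#maj7#5 is an augmented major seventh built on A♯.
- root: A♯
- major 3rd: C𝄪
- augmented 5th: E𝄪
- major 7th: G𝄪

A♯  C𝄪  E𝄪  G𝄪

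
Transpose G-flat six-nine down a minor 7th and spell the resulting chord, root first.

A♭ C E♭ F B♭

G♭ down a minor 7th → A♭. New chord: A♭ six-nine.
Root: A♭
Major 3rd (3rd): C
Perfect 5th (5th): E♭
Major 6th (6th): F
Major 9th (9th): B♭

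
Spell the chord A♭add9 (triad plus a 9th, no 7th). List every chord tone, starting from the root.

A♭add9: added-ninth on Ab.
- root: Ab
- major 3rd: C
- perfect 5th: Eb
- major 9th: Bb

Ab  C  Eb  Bb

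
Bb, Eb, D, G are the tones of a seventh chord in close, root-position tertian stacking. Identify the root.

Eb

Arranged so that each adjacent pair is a third by letter name: Eb – G – Bb – D.
The bottom of that stack, Eb, is the root (this is Eb major seventh).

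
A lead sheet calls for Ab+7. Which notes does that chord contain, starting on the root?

Ab C E Gb

Root Ab, quality augmented seventh:
root → Ab
3rd (major 3rd) → C
5th (augmented 5th) → E
7th (minor 7th) → Gb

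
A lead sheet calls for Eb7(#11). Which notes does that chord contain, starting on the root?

Root Eb, quality dominant seventh sharp eleven:
root → Eb
3rd (major 3rd) → G
5th (perfect 5th) → Bb
7th (minor 7th) → Db
11th (augmented 11th) → A

Eb G Bb Db A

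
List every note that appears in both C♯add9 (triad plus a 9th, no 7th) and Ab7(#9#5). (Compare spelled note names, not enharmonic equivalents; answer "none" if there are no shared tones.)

C♯add9: C# E# G# D#
Ab7(#9#5): Ab C E Gb B
Common to both → none.

none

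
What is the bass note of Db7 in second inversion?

Db7 in root position is D♭–F–A♭–C♭.
Second inversion places the fifth in the bass, which is A♭.

A♭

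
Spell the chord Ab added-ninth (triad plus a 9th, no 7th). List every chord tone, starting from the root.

A-flat – C – E-flat – B-flat

Ab added-ninth is an added-ninth built on A-flat.
- root: A-flat
- major 3rd: C
- perfect 5th: E-flat
- major 9th: B-flat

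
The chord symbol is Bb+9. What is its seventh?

Bb+9 is built on Bb; its 7th is a minor 7th above the root.
A seventh above B uses the letter A, and the minor 7th above Bb is Ab.

Ab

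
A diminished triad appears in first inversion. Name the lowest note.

A diminished triad = A–C–E-flat. First inversion → third in the bass = C.

C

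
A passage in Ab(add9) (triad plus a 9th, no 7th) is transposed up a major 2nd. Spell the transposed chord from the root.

B♭ D F C

Transposed root: A♭ → B♭ (major 2nd up). So we spell B♭ added-ninth:
root → B♭
3rd (major 3rd) → D
5th (perfect 5th) → F
9th (major 9th) → C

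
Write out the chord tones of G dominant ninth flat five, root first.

G  B  Db  F  A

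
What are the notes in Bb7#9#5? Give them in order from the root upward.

Root Bb, quality dominant seventh sharp nine sharp five:
Root: Bb
Major 3rd (3rd): D
Augmented 5th (5th): F#
Minor 7th (7th): Ab
Augmented 9th (9th): C#

Bb, D, F#, Ab, C#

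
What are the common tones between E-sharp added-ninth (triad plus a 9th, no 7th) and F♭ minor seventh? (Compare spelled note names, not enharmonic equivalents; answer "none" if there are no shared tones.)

none

E-sharp added-ninth: E# G## B# F##
F♭ minor seventh: Fb Abb Cb Ebb
Common to both → none.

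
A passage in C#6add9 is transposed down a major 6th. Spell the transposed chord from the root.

E  G#  B  C#  F#

C# down a major 6th → E. New chord: E six-nine.
- root: E
- major 3rd: G#
- perfect 5th: B
- major 6th: C#
- major 9th: F#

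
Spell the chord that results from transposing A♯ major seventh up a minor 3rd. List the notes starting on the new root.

C-sharp, E-sharp, G-sharp, B-sharp

A-sharp up a minor 3rd → C-sharp. New chord: C-sharp major seventh.
root → C-sharp
3rd (major 3rd) → E-sharp
5th (perfect 5th) → G-sharp
7th (major 7th) → B-sharp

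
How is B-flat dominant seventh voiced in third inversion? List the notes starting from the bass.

A-flat, B-flat, D, F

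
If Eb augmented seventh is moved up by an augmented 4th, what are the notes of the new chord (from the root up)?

A C-sharp E-sharp G

E-flat up an augmented 4th → A. New chord: A augmented seventh.
root → A
3rd (major 3rd) → C-sharp
5th (augmented 5th) → E-sharp
7th (minor 7th) → G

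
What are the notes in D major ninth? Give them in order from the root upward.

D, F♯, A, C♯, E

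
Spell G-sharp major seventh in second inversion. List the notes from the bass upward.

G-sharp major seventh = G-sharp–B-sharp–D-sharp–F-double-sharp; second inversion → fifth (D-sharp) lowest.

D-sharp F-double-sharp G-sharp B-sharp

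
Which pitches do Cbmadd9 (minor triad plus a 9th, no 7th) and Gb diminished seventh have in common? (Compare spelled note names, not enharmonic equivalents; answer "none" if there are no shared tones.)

Gb

Cbmadd9: Cb Ebb Gb Db
Gb diminished seventh: Gb Bbb Dbb Fbb
Common to both → Gb.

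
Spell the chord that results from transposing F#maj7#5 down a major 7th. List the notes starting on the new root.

G, B, D#, F#

A major 7th down from F# is G, so the new chord is G augmented major seventh.
G — root
B — major 3rd
D# — augmented 5th
F# — major 7th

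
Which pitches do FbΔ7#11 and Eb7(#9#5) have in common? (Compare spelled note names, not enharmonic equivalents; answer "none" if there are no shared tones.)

E♭

FbΔ7#11 = F♭, A♭, C♭, E♭, B♭.
Eb7(#9#5) = E♭, G, B, D♭, F♯.
Shared: E♭.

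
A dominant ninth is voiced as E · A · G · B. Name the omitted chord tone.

A dominant ninth = A, C-sharp, E, G, B. The voicing lacks the 3rd (major 3rd), C-sharp.

C-sharp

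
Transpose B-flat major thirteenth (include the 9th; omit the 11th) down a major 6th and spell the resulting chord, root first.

D-flat  F  A-flat  C  E-flat  B-flat

Transposed root: B-flat → D-flat (major 6th down). So we spell D-flat major thirteenth:
root → D-flat
3rd (major 3rd) → F
5th (perfect 5th) → A-flat
7th (major 7th) → C
9th (major 9th) → E-flat
13th (major 13th) → B-flat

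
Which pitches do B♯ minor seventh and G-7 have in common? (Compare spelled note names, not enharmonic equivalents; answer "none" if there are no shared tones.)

none

B♯ minor seventh: B# D# F## A#
G-7: G Bb D F
Common to both → none.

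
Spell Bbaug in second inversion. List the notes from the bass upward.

F#  Bb  D

In root position, Bbaug is Bb–D–F#.
Second inversion puts the fifth (F#) in the bass.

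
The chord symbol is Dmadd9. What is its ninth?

E

Dmadd9 is built on D; its 9th is a major 9th above the root.
A second above D uses the letter E, and the major 9th above D is E.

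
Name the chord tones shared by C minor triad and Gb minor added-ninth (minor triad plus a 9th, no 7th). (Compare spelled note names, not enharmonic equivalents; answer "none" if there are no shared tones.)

none

C minor triad = C, E-flat, G.
Gb minor added-ninth = G-flat, B-double-flat, D-flat, A-flat.
Shared: none.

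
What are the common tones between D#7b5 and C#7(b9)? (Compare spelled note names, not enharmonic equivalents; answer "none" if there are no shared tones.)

D#7b5: D# F## A C#
C#7(b9): C# E# G# B D
Common to both → C#.

C#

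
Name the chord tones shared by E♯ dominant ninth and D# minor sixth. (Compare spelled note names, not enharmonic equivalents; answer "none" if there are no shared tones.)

E♯ dominant ninth: E-sharp G-double-sharp B-sharp D-sharp F-double-sharp
D# minor sixth: D-sharp F-sharp A-sharp B-sharp
Common to both → B-sharp, D-sharp.

B-sharp – D-sharp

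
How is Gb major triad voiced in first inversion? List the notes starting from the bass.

In root position, Gb major triad is Gb–Bb–Db.
First inversion puts the third (Bb) in the bass.

Bb  Db  Gb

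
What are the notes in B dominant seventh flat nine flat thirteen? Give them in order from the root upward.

Root B, quality dominant seventh flat nine flat thirteen:
- root: B
- major 3rd: D#
- perfect 5th: F#
- minor 7th: A
- minor 9th: C
- minor 13th: G

B  D#  F#  A  C  G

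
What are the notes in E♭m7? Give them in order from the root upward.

E♭m7: minor seventh on Eb.
Root: Eb
Minor 3rd (3rd): Gb
Perfect 5th (5th): Bb
Minor 7th (7th): Db

Eb – Gb – Bb – Db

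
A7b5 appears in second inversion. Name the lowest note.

Eb

A7b5 = A–C#–Eb–G. Second inversion → fifth in the bass = Eb.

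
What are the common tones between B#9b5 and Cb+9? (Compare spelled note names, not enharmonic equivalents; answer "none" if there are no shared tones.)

none

B#9b5: B# D## F# A# C##
Cb+9: Cb Eb G Bbb Db
Common to both → none.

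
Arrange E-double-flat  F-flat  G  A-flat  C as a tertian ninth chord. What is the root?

Arranged so that each adjacent pair is a third by letter name: F-flat – A-flat – C – E-double-flat – G.
The bottom of that stack, F-flat, is the root (this is F-flat dominant seventh sharp nine sharp five).

F-flat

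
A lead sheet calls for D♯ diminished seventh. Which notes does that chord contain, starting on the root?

Root D♯, quality diminished seventh:
D♯ — root
F♯ — minor 3rd
A — diminished 5th
C — diminished 7th

D♯, F♯, A, C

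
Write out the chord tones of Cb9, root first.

Cb Eb Gb Bbb Db

Cb9: dominant ninth on Cb.
Root: Cb
Major 3rd (3rd): Eb
Perfect 5th (5th): Gb
Minor 7th (7th): Bbb
Major 9th (9th): Db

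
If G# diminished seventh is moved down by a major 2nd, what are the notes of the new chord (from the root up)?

F♯ A C E♭

G♯ down a major 2nd → F♯. New chord: F♯ diminished seventh.
Root: F♯
Minor 3rd (3rd): A
Diminished 5th (5th): C
Diminished 7th (7th): E♭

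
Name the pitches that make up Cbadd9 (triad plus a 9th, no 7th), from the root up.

Cb, Eb, Gb, Db

Root Cb, quality added-ninth:
- root: Cb
- major 3rd: Eb
- perfect 5th: Gb
- major 9th: Db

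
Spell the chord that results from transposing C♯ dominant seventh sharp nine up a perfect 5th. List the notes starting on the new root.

G# – B# – D# – F# – A##

A perfect 5th up from C# is G#, so the new chord is G# dominant seventh sharp nine.
G# — root
B# — major 3rd
D# — perfect 5th
F# — minor 7th
A## — augmented 9th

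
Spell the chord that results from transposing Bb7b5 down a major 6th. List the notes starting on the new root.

Db – F – Abb – Cb

A major 6th down from Bb is Db, so the new chord is Db dominant seventh flat five.
- root: Db
- major 3rd: F
- diminished 5th: Abb
- minor 7th: Cb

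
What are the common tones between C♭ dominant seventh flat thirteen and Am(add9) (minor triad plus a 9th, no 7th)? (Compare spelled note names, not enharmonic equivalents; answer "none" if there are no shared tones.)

none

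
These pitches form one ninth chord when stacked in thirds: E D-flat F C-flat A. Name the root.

Arranged so that each adjacent pair is a third by letter name: D-flat – F – A – C-flat – E.
The bottom of that stack, D-flat, is the root (this is D-flat dominant seventh sharp nine sharp five).

D-flat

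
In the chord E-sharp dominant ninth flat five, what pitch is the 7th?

Root of E-sharp dominant ninth flat five = E#. The 7th is a minor 7th: E# up a minor 7th → D#.

D#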